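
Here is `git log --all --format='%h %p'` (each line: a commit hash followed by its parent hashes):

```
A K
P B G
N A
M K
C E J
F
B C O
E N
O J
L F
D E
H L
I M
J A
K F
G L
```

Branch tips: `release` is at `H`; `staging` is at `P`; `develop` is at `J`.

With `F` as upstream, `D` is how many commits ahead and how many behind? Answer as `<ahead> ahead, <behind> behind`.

Reachable from D: {A, D, E, F, K, N}.
Reachable from F: {F}.
Only in D's history (ahead): {A, D, E, K, N} — 5.
Only in F's history (behind): {} — 0.

5 ahead, 0 behind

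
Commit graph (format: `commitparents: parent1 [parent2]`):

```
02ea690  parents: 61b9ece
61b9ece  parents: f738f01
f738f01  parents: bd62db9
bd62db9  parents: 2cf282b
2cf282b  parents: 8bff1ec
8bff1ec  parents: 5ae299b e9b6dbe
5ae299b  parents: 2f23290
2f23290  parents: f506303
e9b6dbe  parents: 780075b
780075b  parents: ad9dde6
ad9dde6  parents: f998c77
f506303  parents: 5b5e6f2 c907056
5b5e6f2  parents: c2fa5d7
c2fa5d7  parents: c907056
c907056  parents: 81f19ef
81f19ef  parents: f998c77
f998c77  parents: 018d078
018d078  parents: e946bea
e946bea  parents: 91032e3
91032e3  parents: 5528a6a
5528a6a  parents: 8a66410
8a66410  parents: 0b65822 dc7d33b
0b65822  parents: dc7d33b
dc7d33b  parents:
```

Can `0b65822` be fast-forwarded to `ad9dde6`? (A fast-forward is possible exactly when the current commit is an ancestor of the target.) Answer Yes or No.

A fast-forward from 0b65822 to ad9dde6 is possible iff 0b65822 is an ancestor of ad9dde6.
Ancestors of ad9dde6: {018d078, 0b65822, 5528a6a, 8a66410, 91032e3, ad9dde6, dc7d33b, e946bea, f998c77}.
0b65822 is among them, so fast-forward is possible.

Yes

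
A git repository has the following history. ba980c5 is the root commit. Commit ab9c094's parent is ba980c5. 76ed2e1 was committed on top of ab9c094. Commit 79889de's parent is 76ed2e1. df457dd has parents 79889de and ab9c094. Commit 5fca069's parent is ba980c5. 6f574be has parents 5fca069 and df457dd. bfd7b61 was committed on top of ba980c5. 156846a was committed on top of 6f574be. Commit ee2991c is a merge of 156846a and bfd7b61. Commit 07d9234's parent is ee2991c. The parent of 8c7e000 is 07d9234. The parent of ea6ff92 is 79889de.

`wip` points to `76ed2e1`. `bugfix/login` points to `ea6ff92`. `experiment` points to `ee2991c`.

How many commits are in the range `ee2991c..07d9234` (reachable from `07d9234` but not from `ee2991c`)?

Reachable from 07d9234: {07d9234, 156846a, 5fca069, 6f574be, 76ed2e1, 79889de, ab9c094, ba980c5, bfd7b61, df457dd, ee2991c}.
Reachable from ee2991c: {156846a, 5fca069, 6f574be, 76ed2e1, 79889de, ab9c094, ba980c5, bfd7b61, df457dd, ee2991c}.
In 07d9234's history but not ee2991c's: {07d9234} — 1 commit.

1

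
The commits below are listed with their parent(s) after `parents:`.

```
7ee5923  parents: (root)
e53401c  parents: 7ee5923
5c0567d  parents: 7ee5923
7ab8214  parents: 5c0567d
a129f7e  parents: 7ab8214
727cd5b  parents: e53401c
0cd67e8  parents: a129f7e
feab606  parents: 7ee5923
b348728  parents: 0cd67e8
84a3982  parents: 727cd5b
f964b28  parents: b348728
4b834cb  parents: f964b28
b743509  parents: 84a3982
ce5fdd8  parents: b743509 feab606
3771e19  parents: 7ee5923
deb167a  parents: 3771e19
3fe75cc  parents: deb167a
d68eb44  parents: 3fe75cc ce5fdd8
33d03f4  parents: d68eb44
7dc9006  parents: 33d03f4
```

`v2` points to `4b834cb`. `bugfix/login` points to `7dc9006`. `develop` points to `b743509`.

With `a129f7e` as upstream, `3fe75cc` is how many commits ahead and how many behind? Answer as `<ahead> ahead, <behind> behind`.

Reachable from 3fe75cc: {3771e19, 3fe75cc, 7ee5923, deb167a}.
Reachable from a129f7e: {5c0567d, 7ab8214, 7ee5923, a129f7e}.
Only in 3fe75cc's history (ahead): {3771e19, 3fe75cc, deb167a} — 3.
Only in a129f7e's history (behind): {5c0567d, 7ab8214, a129f7e} — 3.

3 ahead, 3 behind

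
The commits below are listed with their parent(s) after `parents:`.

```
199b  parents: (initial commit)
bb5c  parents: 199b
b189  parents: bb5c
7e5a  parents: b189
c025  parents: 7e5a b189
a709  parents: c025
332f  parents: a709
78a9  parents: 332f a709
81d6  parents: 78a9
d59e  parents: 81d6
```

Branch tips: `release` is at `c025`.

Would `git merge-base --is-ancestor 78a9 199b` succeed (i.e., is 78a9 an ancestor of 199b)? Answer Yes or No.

No

Ancestors of 199b: {199b}.
78a9 is not in that set, so it is not an ancestor of 199b.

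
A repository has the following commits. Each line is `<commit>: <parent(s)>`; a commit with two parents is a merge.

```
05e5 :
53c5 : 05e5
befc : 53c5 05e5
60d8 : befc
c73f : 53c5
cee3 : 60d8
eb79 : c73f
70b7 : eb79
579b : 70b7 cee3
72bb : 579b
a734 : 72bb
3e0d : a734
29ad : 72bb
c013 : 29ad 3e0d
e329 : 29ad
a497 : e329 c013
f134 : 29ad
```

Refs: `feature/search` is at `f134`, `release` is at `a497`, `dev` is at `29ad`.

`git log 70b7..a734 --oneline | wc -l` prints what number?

Reachable from a734: {05e5, 53c5, 579b, 60d8, 70b7, 72bb, a734, befc, c73f, cee3, eb79}.
Reachable from 70b7: {05e5, 53c5, 70b7, c73f, eb79}.
In a734's history but not 70b7's: {579b, 60d8, 72bb, a734, befc, cee3} — 6 commits.

6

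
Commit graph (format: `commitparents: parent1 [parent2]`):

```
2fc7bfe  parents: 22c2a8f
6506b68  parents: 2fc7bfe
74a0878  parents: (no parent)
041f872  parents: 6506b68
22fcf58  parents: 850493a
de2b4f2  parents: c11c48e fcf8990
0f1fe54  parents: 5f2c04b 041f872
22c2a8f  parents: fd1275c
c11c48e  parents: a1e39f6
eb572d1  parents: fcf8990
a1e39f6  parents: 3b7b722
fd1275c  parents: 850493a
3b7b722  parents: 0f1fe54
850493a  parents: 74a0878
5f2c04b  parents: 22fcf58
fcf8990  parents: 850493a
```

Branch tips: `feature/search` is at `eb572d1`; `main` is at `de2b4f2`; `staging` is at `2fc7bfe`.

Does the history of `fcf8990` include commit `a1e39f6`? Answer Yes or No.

No

Ancestors of fcf8990: {74a0878, 850493a, fcf8990}.
a1e39f6 is not in that set, so it is not an ancestor of fcf8990.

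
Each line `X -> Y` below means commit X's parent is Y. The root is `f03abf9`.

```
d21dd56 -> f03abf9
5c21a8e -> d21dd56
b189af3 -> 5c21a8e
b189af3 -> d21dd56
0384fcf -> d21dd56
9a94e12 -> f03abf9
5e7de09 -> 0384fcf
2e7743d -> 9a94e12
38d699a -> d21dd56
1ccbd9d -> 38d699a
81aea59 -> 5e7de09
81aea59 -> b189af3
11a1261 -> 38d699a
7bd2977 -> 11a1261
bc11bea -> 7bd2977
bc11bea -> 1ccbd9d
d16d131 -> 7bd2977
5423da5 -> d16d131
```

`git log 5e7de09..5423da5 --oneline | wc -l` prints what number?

Reachable from 5423da5: {11a1261, 38d699a, 5423da5, 7bd2977, d16d131, d21dd56, f03abf9}.
Reachable from 5e7de09: {0384fcf, 5e7de09, d21dd56, f03abf9}.
In 5423da5's history but not 5e7de09's: {11a1261, 38d699a, 5423da5, 7bd2977, d16d131} — 5 commits.

5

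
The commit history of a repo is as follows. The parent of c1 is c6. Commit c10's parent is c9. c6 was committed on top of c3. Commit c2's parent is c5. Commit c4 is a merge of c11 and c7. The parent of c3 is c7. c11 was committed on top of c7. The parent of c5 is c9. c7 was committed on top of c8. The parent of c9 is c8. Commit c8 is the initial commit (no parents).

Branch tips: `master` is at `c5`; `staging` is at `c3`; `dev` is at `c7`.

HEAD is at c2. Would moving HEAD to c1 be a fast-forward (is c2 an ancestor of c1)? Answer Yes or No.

No

A fast-forward from c2 to c1 is possible iff c2 is an ancestor of c1.
Ancestors of c1: {c1, c3, c6, c7, c8}.
c2 is not among them, so fast-forward is not possible.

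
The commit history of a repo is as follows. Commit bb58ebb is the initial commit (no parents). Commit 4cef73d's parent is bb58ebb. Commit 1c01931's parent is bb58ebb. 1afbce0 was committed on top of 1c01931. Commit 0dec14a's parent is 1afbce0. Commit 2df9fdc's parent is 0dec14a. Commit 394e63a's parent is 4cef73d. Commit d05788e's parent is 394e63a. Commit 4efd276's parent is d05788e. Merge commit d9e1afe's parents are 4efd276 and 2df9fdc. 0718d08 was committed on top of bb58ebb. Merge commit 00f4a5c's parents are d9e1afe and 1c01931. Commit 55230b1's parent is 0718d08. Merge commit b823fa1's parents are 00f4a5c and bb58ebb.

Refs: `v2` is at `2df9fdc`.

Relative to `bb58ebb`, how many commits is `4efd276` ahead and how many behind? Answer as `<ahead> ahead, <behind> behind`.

4 ahead, 0 behind

Reachable from 4efd276: {394e63a, 4cef73d, 4efd276, bb58ebb, d05788e}.
Reachable from bb58ebb: {bb58ebb}.
Only in 4efd276's history (ahead): {394e63a, 4cef73d, 4efd276, d05788e} — 4.
Only in bb58ebb's history (behind): {} — 0.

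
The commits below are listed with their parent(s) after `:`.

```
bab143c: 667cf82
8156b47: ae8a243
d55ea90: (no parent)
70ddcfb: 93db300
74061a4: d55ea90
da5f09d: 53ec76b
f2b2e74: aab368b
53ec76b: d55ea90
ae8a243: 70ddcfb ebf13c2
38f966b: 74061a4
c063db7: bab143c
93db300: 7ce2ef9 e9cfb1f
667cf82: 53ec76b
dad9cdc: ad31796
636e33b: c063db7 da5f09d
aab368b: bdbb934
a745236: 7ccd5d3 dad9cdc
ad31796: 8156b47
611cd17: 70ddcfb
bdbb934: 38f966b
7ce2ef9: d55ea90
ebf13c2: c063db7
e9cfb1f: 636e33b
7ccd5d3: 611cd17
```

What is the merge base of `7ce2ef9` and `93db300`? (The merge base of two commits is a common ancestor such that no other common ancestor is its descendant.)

Ancestors of 7ce2ef9: {7ce2ef9, d55ea90}.
Ancestors of 93db300: {53ec76b, 636e33b, 667cf82, 7ce2ef9, 93db300, bab143c, c063db7, d55ea90, da5f09d, e9cfb1f}.
Common ancestors: {7ce2ef9, d55ea90}.
Among these, 7ce2ef9 is not an ancestor of any other common ancestor — it is the merge base.

7ce2ef9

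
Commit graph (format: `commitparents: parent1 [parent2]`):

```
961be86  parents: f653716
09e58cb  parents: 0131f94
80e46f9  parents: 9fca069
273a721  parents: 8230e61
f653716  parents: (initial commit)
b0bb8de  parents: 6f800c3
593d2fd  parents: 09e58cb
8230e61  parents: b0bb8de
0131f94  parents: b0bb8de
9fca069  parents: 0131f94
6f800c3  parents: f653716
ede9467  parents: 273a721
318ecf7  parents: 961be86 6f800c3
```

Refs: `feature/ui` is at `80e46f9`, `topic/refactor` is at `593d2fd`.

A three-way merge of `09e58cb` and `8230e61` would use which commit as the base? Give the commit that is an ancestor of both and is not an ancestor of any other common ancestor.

Ancestors of 09e58cb: {0131f94, 09e58cb, 6f800c3, b0bb8de, f653716}.
Ancestors of 8230e61: {6f800c3, 8230e61, b0bb8de, f653716}.
Common ancestors: {6f800c3, b0bb8de, f653716}.
Among these, b0bb8de is not an ancestor of any other common ancestor — it is the merge base.

b0bb8de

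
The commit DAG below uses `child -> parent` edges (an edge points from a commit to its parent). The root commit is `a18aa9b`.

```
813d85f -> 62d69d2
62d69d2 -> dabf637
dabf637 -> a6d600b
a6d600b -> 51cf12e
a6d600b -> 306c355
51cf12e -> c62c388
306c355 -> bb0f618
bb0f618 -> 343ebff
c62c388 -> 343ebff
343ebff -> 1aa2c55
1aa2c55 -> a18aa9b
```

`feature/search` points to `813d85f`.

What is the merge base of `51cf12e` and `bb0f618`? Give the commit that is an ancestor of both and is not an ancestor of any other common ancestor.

343ebff

Ancestors of 51cf12e: {1aa2c55, 343ebff, 51cf12e, a18aa9b, c62c388}.
Ancestors of bb0f618: {1aa2c55, 343ebff, a18aa9b, bb0f618}.
Common ancestors: {1aa2c55, 343ebff, a18aa9b}.
Among these, 343ebff is not an ancestor of any other common ancestor — it is the merge base.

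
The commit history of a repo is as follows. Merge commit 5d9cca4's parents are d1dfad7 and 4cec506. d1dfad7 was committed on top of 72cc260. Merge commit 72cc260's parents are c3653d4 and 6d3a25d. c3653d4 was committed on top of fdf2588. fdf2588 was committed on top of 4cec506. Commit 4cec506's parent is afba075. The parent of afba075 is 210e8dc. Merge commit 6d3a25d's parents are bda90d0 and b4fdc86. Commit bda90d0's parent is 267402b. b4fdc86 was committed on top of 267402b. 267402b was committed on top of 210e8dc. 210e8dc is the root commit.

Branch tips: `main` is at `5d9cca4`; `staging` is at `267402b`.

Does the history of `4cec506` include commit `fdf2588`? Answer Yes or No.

Ancestors of 4cec506: {210e8dc, 4cec506, afba075}.
fdf2588 is not in that set, so it is not an ancestor of 4cec506.

No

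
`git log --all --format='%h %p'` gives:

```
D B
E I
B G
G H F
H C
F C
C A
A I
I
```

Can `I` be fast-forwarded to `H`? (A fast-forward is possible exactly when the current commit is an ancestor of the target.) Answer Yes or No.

Yes

A fast-forward from I to H is possible iff I is an ancestor of H.
Ancestors of H: {A, C, H, I}.
I is among them, so fast-forward is possible.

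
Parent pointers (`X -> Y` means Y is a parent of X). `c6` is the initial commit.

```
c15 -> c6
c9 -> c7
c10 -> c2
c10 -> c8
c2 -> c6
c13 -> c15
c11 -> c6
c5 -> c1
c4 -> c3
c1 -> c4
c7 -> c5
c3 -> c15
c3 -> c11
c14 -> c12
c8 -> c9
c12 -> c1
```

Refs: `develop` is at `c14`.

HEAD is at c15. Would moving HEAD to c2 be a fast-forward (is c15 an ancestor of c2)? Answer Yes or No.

No

A fast-forward from c15 to c2 is possible iff c15 is an ancestor of c2.
Ancestors of c2: {c2, c6}.
c15 is not among them, so fast-forward is not possible.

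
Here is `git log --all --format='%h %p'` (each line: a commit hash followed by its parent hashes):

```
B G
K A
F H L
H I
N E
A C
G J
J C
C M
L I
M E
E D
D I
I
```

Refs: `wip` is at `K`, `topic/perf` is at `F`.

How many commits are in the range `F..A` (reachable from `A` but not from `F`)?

5

Reachable from A: {A, C, D, E, I, M}.
Reachable from F: {F, H, I, L}.
In A's history but not F's: {A, C, D, E, M} — 5 commits.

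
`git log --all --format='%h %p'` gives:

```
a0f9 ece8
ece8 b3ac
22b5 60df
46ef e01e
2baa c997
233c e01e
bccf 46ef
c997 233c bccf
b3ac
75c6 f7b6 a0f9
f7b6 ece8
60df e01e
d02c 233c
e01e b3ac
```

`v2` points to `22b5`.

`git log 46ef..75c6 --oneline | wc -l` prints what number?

Reachable from 75c6: {75c6, a0f9, b3ac, ece8, f7b6}.
Reachable from 46ef: {46ef, b3ac, e01e}.
In 75c6's history but not 46ef's: {75c6, a0f9, ece8, f7b6} — 4 commits.

4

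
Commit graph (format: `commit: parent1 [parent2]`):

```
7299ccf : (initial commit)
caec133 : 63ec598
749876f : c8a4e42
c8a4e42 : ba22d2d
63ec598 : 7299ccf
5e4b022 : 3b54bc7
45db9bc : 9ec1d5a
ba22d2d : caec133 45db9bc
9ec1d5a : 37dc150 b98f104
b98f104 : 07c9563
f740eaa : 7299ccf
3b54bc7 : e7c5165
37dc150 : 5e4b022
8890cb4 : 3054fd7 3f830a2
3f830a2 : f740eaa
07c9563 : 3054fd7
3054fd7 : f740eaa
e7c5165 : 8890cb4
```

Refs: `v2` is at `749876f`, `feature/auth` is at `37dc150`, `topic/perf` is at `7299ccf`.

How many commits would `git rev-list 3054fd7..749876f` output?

15

Reachable from 749876f: {07c9563, 3054fd7, 37dc150, 3b54bc7, 3f830a2, 45db9bc, 5e4b022, 63ec598, 7299ccf, 749876f, 8890cb4, 9ec1d5a, b98f104, ba22d2d, c8a4e42, caec133, e7c5165, f740eaa}.
Reachable from 3054fd7: {3054fd7, 7299ccf, f740eaa}.
In 749876f's history but not 3054fd7's: {07c9563, 37dc150, 3b54bc7, 3f830a2, 45db9bc, 5e4b022, 63ec598, 749876f, 8890cb4, 9ec1d5a, b98f104, ba22d2d, c8a4e42, caec133, e7c5165} — 15 commits.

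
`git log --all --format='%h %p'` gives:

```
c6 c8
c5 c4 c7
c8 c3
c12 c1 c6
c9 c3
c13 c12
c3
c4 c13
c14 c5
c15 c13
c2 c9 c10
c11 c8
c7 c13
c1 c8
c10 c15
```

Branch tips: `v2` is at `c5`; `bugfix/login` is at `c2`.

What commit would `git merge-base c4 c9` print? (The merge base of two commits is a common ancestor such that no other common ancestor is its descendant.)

Ancestors of c4: {c1, c12, c13, c3, c4, c6, c8}.
Ancestors of c9: {c3, c9}.
Common ancestors: {c3}.
The only common ancestor is c3, so it is the merge base.

c3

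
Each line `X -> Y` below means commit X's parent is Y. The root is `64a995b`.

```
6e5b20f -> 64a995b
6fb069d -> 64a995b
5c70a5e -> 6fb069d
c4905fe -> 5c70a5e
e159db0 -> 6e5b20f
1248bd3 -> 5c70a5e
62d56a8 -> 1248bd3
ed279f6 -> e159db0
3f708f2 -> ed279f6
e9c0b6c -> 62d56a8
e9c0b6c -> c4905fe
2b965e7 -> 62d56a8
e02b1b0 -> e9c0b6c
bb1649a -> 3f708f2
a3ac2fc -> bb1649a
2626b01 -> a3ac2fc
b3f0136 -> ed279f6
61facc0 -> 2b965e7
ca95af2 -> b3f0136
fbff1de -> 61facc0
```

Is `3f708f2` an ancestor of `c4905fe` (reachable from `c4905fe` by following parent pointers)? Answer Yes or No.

No

Ancestors of c4905fe: {5c70a5e, 64a995b, 6fb069d, c4905fe}.
3f708f2 is not in that set, so it is not an ancestor of c4905fe.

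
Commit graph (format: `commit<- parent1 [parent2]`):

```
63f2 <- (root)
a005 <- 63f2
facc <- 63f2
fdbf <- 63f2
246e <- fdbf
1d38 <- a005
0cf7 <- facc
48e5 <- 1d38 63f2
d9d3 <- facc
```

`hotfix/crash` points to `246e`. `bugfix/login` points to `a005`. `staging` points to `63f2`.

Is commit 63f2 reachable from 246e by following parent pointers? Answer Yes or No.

Yes

Ancestors of 246e (commits reachable by following parents): {246e, 63f2, fdbf}.
63f2 is in that set, so it is an ancestor of 246e.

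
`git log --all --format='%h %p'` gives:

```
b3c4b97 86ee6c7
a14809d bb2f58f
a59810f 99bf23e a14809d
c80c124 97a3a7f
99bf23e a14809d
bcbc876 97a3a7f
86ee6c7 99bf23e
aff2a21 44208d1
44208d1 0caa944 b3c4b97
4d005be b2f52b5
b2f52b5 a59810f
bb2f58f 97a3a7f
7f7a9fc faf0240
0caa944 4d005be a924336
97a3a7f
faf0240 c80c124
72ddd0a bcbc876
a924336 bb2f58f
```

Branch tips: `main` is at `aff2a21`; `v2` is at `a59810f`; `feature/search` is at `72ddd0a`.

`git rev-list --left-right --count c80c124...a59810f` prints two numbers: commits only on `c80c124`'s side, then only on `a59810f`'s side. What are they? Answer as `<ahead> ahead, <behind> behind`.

1 ahead, 4 behind

Reachable from c80c124: {97a3a7f, c80c124}.
Reachable from a59810f: {97a3a7f, 99bf23e, a14809d, a59810f, bb2f58f}.
Only in c80c124's history (ahead): {c80c124} — 1.
Only in a59810f's history (behind): {99bf23e, a14809d, a59810f, bb2f58f} — 4.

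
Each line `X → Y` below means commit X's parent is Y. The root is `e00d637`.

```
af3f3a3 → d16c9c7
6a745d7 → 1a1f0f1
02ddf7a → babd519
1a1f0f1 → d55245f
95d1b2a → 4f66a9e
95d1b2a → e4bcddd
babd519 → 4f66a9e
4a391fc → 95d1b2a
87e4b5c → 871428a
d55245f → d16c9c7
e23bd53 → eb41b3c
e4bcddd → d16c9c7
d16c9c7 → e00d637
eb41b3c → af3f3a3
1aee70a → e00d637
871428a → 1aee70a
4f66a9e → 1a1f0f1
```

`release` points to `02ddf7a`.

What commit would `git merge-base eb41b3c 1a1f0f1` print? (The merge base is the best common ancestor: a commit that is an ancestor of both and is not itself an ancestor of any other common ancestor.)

d16c9c7

Ancestors of eb41b3c: {af3f3a3, d16c9c7, e00d637, eb41b3c}.
Ancestors of 1a1f0f1: {1a1f0f1, d16c9c7, d55245f, e00d637}.
Common ancestors: {d16c9c7, e00d637}.
Among these, d16c9c7 is not an ancestor of any other common ancestor — it is the merge base.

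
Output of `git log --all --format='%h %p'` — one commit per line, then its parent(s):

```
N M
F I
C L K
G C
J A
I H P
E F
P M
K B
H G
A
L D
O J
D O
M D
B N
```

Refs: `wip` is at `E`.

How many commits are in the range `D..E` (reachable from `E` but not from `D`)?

Reachable from E: {A, B, C, D, E, F, G, H, I, J, K, L, M, N, O, P}.
Reachable from D: {A, D, J, O}.
In E's history but not D's: {B, C, E, F, G, H, I, K, L, M, N, P} — 12 commits.

12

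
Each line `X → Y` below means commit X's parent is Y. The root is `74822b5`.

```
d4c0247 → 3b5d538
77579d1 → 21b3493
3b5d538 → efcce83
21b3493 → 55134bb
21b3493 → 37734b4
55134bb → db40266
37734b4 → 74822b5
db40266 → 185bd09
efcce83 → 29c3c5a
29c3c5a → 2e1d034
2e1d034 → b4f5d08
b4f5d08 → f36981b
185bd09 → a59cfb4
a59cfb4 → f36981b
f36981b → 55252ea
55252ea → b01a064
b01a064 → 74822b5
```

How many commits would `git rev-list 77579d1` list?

Walking parent pointers from 77579d1: reachable set = {185bd09, 21b3493, 37734b4, 55134bb, 55252ea, 74822b5, 77579d1, a59cfb4, b01a064, db40266, f36981b}.
That is 11 commits.

11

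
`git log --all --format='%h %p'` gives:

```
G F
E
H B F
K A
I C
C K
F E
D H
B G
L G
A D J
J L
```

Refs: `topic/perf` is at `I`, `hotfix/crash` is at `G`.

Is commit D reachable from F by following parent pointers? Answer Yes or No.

Ancestors of F: {E, F}.
D is not in that set, so it is not an ancestor of F.

No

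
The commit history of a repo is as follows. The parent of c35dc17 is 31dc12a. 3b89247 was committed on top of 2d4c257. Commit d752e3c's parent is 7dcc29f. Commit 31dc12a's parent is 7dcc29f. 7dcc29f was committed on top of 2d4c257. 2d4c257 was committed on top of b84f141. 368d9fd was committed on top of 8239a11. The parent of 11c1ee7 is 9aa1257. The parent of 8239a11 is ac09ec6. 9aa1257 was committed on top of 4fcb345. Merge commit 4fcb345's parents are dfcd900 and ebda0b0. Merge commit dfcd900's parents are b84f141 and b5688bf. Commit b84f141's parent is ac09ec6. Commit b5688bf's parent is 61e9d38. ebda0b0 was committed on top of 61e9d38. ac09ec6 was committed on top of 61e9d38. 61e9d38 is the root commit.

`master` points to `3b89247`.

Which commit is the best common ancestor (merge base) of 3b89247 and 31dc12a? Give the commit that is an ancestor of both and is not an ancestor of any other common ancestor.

Ancestors of 3b89247: {2d4c257, 3b89247, 61e9d38, ac09ec6, b84f141}.
Ancestors of 31dc12a: {2d4c257, 31dc12a, 61e9d38, 7dcc29f, ac09ec6, b84f141}.
Common ancestors: {2d4c257, 61e9d38, ac09ec6, b84f141}.
Among these, 2d4c257 is not an ancestor of any other common ancestor — it is the merge base.

2d4c257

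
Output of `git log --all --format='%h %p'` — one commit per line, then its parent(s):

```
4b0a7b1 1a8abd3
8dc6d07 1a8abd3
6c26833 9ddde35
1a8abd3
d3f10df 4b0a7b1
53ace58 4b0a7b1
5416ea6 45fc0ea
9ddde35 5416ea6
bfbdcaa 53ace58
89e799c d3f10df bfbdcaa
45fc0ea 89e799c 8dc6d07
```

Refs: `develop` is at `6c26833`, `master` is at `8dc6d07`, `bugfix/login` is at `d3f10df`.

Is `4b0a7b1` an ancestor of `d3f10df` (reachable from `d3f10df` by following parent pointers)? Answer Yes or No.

Yes

Ancestors of d3f10df (commits reachable by following parents): {1a8abd3, 4b0a7b1, d3f10df}.
4b0a7b1 is in that set, so it is an ancestor of d3f10df.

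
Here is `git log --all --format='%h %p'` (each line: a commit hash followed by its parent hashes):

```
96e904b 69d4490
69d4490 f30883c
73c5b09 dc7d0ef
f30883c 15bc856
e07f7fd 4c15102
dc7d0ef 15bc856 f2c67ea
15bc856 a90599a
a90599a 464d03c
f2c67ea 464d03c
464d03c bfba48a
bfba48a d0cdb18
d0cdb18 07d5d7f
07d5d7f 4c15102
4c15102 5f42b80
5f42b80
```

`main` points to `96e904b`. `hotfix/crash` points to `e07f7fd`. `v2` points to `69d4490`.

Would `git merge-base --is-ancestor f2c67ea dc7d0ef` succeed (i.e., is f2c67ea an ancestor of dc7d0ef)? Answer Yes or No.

Yes

Ancestors of dc7d0ef (commits reachable by following parents): {07d5d7f, 15bc856, 464d03c, 4c15102, 5f42b80, a90599a, bfba48a, d0cdb18, dc7d0ef, f2c67ea}.
f2c67ea is in that set, so it is an ancestor of dc7d0ef.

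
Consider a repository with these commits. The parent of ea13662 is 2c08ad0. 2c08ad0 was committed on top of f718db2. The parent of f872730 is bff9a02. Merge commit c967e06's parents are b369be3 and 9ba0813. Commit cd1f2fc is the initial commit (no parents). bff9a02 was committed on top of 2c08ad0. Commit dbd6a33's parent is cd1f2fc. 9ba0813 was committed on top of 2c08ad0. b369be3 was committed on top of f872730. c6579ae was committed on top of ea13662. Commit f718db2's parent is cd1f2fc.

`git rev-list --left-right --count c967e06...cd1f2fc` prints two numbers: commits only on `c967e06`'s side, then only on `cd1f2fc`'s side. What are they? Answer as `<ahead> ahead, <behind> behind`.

Reachable from c967e06: {2c08ad0, 9ba0813, b369be3, bff9a02, c967e06, cd1f2fc, f718db2, f872730}.
Reachable from cd1f2fc: {cd1f2fc}.
Only in c967e06's history (ahead): {2c08ad0, 9ba0813, b369be3, bff9a02, c967e06, f718db2, f872730} — 7.
Only in cd1f2fc's history (behind): {} — 0.

7 ahead, 0 behind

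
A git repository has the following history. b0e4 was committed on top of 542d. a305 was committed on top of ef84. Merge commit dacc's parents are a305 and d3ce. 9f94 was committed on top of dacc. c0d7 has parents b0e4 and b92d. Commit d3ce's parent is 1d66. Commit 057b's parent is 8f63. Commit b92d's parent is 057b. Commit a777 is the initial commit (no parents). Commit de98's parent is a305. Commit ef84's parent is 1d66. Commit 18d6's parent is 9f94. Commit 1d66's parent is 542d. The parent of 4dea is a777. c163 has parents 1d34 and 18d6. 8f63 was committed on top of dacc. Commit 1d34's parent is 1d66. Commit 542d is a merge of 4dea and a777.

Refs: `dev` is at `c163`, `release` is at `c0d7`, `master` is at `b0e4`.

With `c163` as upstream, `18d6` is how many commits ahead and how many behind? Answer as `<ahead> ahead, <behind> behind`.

Reachable from 18d6: {18d6, 1d66, 4dea, 542d, 9f94, a305, a777, d3ce, dacc, ef84}.
Reachable from c163: {18d6, 1d34, 1d66, 4dea, 542d, 9f94, a305, a777, c163, d3ce, dacc, ef84}.
Only in 18d6's history (ahead): {} — 0.
Only in c163's history (behind): {1d34, c163} — 2.

0 ahead, 2 behind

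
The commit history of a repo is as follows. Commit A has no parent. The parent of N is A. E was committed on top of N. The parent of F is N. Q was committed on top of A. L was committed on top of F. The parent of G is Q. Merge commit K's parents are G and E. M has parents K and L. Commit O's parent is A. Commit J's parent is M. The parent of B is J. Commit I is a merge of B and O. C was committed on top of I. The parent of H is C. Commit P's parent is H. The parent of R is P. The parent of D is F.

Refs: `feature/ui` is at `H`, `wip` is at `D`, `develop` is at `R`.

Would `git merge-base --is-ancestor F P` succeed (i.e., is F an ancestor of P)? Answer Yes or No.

Ancestors of P (commits reachable by following parents): {A, B, C, E, F, G, H, I, J, K, L, M, N, O, P, Q}.
F is in that set, so it is an ancestor of P.

Yes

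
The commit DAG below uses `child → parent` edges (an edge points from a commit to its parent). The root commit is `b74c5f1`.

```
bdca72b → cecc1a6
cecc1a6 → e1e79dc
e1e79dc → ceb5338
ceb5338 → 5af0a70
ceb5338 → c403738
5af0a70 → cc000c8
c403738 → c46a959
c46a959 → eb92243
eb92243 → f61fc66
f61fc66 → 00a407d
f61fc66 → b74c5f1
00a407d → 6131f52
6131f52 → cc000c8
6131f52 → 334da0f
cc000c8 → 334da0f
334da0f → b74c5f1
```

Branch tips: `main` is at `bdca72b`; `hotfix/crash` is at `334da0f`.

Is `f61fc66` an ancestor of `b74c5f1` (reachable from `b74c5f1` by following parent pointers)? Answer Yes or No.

Ancestors of b74c5f1: {b74c5f1}.
f61fc66 is not in that set, so it is not an ancestor of b74c5f1.

No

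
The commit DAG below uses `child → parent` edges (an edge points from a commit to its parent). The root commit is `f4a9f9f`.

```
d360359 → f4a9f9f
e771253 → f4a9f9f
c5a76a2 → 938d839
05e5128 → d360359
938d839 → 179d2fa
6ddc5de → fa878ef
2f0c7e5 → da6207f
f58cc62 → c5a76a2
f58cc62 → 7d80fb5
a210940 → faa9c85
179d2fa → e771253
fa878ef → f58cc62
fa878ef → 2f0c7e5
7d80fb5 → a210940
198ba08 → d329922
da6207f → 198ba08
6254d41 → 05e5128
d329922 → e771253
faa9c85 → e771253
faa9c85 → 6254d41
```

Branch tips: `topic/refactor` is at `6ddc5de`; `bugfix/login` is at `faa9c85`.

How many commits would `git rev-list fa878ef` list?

Walking parent pointers from fa878ef: reachable set = {05e5128, 179d2fa, 198ba08, 2f0c7e5, 6254d41, 7d80fb5, 938d839, a210940, c5a76a2, d329922, d360359, da6207f, e771253, f4a9f9f, f58cc62, fa878ef, faa9c85}.
That is 17 commits.

17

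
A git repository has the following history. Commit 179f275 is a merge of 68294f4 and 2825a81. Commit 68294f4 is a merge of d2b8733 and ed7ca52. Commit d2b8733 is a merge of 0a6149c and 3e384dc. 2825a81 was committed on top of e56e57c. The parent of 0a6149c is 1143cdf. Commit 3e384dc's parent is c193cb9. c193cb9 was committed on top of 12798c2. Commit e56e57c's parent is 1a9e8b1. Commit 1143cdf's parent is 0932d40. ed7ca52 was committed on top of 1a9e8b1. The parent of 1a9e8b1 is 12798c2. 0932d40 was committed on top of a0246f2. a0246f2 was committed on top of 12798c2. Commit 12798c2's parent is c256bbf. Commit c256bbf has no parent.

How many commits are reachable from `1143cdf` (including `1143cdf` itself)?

5

Walking parent pointers from 1143cdf: reachable set = {0932d40, 1143cdf, 12798c2, a0246f2, c256bbf}.
That is 5 commits.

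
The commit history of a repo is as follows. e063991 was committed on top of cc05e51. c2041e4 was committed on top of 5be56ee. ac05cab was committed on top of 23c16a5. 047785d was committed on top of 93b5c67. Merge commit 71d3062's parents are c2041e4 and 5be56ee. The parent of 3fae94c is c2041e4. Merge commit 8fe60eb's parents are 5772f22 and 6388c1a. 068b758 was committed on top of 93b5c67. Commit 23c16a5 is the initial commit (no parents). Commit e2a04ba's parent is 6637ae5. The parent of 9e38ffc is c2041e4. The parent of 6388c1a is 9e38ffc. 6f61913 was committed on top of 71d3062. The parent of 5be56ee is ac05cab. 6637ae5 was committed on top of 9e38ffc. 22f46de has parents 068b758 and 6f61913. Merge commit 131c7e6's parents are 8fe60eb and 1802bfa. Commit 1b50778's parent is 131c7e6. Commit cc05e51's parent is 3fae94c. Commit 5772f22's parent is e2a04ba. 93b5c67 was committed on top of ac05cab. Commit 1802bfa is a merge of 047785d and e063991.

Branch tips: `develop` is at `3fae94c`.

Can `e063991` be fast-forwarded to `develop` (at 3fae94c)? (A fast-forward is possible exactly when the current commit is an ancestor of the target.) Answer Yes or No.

A fast-forward from e063991 to 3fae94c is possible iff e063991 is an ancestor of 3fae94c.
Ancestors of 3fae94c: {23c16a5, 3fae94c, 5be56ee, ac05cab, c2041e4}.
e063991 is not among them, so fast-forward is not possible.

No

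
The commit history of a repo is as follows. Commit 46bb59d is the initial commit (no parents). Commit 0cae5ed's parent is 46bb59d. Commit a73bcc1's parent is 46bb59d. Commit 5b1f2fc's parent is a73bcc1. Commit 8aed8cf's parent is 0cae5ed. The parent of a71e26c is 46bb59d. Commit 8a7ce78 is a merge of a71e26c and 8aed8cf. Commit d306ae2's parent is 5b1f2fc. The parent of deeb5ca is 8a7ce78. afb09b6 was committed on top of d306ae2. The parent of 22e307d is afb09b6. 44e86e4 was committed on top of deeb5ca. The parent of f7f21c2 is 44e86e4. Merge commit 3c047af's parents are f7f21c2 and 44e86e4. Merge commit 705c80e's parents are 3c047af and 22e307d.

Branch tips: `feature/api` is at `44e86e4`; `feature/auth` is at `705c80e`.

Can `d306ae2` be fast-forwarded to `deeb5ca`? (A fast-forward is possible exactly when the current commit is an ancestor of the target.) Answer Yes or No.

A fast-forward from d306ae2 to deeb5ca is possible iff d306ae2 is an ancestor of deeb5ca.
Ancestors of deeb5ca: {0cae5ed, 46bb59d, 8a7ce78, 8aed8cf, a71e26c, deeb5ca}.
d306ae2 is not among them, so fast-forward is not possible.

No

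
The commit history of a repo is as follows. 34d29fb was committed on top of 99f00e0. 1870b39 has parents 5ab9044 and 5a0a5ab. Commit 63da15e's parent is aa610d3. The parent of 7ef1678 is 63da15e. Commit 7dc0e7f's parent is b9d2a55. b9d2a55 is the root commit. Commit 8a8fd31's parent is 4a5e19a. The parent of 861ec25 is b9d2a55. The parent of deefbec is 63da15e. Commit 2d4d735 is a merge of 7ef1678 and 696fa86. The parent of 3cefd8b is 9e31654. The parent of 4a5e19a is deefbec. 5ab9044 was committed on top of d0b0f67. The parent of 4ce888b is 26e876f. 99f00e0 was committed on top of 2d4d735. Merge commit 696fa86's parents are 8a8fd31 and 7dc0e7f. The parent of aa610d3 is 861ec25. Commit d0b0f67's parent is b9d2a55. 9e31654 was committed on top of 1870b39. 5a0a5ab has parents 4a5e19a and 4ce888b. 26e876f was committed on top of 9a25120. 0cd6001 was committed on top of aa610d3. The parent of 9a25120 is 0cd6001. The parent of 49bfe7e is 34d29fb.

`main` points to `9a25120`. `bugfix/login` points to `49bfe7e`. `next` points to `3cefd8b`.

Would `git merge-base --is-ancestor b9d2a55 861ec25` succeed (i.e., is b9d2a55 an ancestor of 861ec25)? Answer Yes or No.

Ancestors of 861ec25 (commits reachable by following parents): {861ec25, b9d2a55}.
b9d2a55 is in that set, so it is an ancestor of 861ec25.

Yes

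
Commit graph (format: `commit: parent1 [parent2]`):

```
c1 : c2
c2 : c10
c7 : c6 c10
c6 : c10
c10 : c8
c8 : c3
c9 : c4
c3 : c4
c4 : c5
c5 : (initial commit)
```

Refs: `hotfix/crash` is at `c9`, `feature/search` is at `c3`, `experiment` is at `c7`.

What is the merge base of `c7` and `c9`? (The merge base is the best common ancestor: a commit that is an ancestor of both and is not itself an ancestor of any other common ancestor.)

Ancestors of c7: {c10, c3, c4, c5, c6, c7, c8}.
Ancestors of c9: {c4, c5, c9}.
Common ancestors: {c4, c5}.
Among these, c4 is not an ancestor of any other common ancestor — it is the merge base.

c4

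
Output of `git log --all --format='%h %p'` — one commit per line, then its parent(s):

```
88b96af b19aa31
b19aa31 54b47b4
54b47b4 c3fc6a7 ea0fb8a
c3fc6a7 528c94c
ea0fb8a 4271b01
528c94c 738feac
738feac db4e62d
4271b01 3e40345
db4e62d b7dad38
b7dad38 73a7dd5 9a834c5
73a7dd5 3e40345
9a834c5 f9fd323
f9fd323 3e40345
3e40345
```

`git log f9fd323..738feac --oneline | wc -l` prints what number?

Reachable from 738feac: {3e40345, 738feac, 73a7dd5, 9a834c5, b7dad38, db4e62d, f9fd323}.
Reachable from f9fd323: {3e40345, f9fd323}.
In 738feac's history but not f9fd323's: {738feac, 73a7dd5, 9a834c5, b7dad38, db4e62d} — 5 commits.

5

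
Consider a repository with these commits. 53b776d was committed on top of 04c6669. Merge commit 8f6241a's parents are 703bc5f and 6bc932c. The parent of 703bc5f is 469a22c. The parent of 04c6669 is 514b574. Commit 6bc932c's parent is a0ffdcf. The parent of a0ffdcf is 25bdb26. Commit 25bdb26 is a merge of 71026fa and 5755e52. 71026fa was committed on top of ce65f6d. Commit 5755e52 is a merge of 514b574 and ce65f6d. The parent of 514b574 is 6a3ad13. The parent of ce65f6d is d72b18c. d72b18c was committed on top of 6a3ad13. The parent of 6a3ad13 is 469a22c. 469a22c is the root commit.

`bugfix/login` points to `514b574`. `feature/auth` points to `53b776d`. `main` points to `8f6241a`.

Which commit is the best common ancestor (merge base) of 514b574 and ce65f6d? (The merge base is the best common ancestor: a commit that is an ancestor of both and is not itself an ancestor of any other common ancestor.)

6a3ad13

Ancestors of 514b574: {469a22c, 514b574, 6a3ad13}.
Ancestors of ce65f6d: {469a22c, 6a3ad13, ce65f6d, d72b18c}.
Common ancestors: {469a22c, 6a3ad13}.
Among these, 6a3ad13 is not an ancestor of any other common ancestor — it is the merge base.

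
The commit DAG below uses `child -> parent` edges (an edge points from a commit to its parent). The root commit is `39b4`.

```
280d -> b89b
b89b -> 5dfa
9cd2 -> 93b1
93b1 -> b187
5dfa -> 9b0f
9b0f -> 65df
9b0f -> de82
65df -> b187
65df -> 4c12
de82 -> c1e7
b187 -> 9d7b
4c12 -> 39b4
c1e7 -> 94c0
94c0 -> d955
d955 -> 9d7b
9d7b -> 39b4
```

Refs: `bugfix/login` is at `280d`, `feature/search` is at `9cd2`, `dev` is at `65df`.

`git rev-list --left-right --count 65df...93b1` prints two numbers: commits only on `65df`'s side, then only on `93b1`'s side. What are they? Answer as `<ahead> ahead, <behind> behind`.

Reachable from 65df: {39b4, 4c12, 65df, 9d7b, b187}.
Reachable from 93b1: {39b4, 93b1, 9d7b, b187}.
Only in 65df's history (ahead): {4c12, 65df} — 2.
Only in 93b1's history (behind): {93b1} — 1.

2 ahead, 1 behind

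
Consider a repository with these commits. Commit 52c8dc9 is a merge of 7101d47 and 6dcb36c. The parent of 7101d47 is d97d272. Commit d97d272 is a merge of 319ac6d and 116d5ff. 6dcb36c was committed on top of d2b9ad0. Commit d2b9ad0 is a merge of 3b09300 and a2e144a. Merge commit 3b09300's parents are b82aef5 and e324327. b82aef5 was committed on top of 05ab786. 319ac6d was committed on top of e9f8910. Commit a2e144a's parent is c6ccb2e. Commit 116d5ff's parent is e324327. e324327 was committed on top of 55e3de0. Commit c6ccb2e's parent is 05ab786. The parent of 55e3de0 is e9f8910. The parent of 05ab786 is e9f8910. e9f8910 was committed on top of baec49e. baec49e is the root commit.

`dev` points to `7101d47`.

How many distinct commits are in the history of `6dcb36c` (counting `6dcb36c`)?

Walking parent pointers from 6dcb36c: reachable set = {05ab786, 3b09300, 55e3de0, 6dcb36c, a2e144a, b82aef5, baec49e, c6ccb2e, d2b9ad0, e324327, e9f8910}.
That is 11 commits.

11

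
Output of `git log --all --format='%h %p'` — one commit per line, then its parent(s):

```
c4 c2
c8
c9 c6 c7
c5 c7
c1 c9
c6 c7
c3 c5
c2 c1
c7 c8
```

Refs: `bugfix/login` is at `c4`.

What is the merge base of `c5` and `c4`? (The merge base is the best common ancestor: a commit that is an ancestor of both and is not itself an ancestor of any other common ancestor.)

Ancestors of c5: {c5, c7, c8}.
Ancestors of c4: {c1, c2, c4, c6, c7, c8, c9}.
Common ancestors: {c7, c8}.
Among these, c7 is not an ancestor of any other common ancestor — it is the merge base.

c7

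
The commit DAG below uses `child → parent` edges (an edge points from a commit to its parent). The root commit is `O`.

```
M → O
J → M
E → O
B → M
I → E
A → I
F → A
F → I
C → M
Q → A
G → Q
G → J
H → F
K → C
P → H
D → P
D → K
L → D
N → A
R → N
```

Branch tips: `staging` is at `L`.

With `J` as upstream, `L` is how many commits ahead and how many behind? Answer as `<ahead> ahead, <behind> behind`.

Reachable from L: {A, C, D, E, F, H, I, K, L, M, O, P}.
Reachable from J: {J, M, O}.
Only in L's history (ahead): {A, C, D, E, F, H, I, K, L, P} — 10.
Only in J's history (behind): {J} — 1.

10 ahead, 1 behind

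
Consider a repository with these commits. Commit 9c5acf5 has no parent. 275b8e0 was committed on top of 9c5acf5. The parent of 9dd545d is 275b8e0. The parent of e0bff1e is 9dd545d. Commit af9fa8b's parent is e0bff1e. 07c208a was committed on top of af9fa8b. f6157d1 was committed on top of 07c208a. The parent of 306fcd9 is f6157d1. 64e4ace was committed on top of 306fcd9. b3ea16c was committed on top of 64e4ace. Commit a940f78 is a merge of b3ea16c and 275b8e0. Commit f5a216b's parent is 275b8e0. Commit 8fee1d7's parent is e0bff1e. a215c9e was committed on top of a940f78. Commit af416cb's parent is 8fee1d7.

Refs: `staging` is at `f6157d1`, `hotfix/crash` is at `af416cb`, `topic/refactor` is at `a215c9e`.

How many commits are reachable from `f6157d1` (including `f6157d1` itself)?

Walking parent pointers from f6157d1: reachable set = {07c208a, 275b8e0, 9c5acf5, 9dd545d, af9fa8b, e0bff1e, f6157d1}.
That is 7 commits.

7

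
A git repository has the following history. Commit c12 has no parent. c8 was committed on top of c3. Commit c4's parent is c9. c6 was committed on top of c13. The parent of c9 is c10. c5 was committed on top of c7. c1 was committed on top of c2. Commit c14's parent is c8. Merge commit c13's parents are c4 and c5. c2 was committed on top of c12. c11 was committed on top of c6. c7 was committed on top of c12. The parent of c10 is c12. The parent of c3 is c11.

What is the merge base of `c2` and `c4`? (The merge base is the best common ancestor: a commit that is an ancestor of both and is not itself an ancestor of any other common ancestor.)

Ancestors of c2: {c12, c2}.
Ancestors of c4: {c10, c12, c4, c9}.
Common ancestors: {c12}.
The only common ancestor is c12, so it is the merge base.

c12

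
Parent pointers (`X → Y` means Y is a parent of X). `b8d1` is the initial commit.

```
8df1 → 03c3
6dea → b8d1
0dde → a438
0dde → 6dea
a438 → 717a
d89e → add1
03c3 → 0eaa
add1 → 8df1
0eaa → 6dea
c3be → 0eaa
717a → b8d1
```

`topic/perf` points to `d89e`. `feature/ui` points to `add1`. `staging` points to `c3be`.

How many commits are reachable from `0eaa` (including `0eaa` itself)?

3

Walking parent pointers from 0eaa: reachable set = {0eaa, 6dea, b8d1}.
That is 3 commits.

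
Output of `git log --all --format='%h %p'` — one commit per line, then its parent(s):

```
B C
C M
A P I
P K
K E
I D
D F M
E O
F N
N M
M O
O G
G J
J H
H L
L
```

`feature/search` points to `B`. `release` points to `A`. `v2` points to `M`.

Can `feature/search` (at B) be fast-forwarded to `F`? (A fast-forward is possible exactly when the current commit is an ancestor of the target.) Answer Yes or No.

A fast-forward from B to F is possible iff B is an ancestor of F.
Ancestors of F: {F, G, H, J, L, M, N, O}.
B is not among them, so fast-forward is not possible.

No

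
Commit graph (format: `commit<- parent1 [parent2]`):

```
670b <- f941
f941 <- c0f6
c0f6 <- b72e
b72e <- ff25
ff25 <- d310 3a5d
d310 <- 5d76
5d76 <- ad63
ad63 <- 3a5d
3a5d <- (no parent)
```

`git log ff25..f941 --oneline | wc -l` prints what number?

3

Reachable from f941: {3a5d, 5d76, ad63, b72e, c0f6, d310, f941, ff25}.
Reachable from ff25: {3a5d, 5d76, ad63, d310, ff25}.
In f941's history but not ff25's: {b72e, c0f6, f941} — 3 commits.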